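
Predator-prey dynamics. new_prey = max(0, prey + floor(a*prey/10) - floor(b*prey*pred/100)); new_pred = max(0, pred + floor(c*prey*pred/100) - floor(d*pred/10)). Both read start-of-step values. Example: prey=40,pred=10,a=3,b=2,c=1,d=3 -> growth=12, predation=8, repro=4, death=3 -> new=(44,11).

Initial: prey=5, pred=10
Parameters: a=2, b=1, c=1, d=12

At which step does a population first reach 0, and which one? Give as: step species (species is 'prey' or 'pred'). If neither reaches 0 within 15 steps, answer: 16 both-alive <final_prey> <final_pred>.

Answer: 1 pred

Derivation:
Step 1: prey: 5+1-0=6; pred: 10+0-12=0
First extinction: pred at step 1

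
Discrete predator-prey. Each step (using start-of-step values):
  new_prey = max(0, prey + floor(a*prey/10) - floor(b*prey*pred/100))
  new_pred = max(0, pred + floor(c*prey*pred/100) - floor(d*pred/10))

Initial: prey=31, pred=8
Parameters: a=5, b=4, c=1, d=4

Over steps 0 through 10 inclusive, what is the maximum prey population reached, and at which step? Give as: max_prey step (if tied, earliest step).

Step 1: prey: 31+15-9=37; pred: 8+2-3=7
Step 2: prey: 37+18-10=45; pred: 7+2-2=7
Step 3: prey: 45+22-12=55; pred: 7+3-2=8
Step 4: prey: 55+27-17=65; pred: 8+4-3=9
Step 5: prey: 65+32-23=74; pred: 9+5-3=11
Step 6: prey: 74+37-32=79; pred: 11+8-4=15
Step 7: prey: 79+39-47=71; pred: 15+11-6=20
Step 8: prey: 71+35-56=50; pred: 20+14-8=26
Step 9: prey: 50+25-52=23; pred: 26+13-10=29
Step 10: prey: 23+11-26=8; pred: 29+6-11=24
Max prey = 79 at step 6

Answer: 79 6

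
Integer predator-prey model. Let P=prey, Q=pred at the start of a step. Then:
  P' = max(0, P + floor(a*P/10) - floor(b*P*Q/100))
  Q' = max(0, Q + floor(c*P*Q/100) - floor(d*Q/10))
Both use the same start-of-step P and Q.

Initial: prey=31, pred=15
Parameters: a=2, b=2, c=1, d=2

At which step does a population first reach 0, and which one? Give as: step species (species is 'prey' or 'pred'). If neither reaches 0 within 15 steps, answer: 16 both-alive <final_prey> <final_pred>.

Step 1: prey: 31+6-9=28; pred: 15+4-3=16
Step 2: prey: 28+5-8=25; pred: 16+4-3=17
Step 3: prey: 25+5-8=22; pred: 17+4-3=18
Step 4: prey: 22+4-7=19; pred: 18+3-3=18
Step 5: prey: 19+3-6=16; pred: 18+3-3=18
Step 6: prey: 16+3-5=14; pred: 18+2-3=17
Step 7: prey: 14+2-4=12; pred: 17+2-3=16
Step 8: prey: 12+2-3=11; pred: 16+1-3=14
Step 9: prey: 11+2-3=10; pred: 14+1-2=13
Step 10: prey: 10+2-2=10; pred: 13+1-2=12
Step 11: prey: 10+2-2=10; pred: 12+1-2=11
Step 12: prey: 10+2-2=10; pred: 11+1-2=10
Step 13: prey: 10+2-2=10; pred: 10+1-2=9
Step 14: prey: 10+2-1=11; pred: 9+0-1=8
Step 15: prey: 11+2-1=12; pred: 8+0-1=7
No extinction within 15 steps

Answer: 16 both-alive 12 7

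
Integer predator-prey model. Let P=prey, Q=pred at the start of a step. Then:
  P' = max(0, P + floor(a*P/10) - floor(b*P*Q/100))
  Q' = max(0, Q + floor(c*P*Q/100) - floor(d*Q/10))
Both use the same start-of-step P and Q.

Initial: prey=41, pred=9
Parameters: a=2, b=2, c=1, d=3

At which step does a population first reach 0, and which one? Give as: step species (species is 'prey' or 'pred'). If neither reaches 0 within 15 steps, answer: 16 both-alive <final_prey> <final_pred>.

Step 1: prey: 41+8-7=42; pred: 9+3-2=10
Step 2: prey: 42+8-8=42; pred: 10+4-3=11
Step 3: prey: 42+8-9=41; pred: 11+4-3=12
Step 4: prey: 41+8-9=40; pred: 12+4-3=13
Step 5: prey: 40+8-10=38; pred: 13+5-3=15
Step 6: prey: 38+7-11=34; pred: 15+5-4=16
Step 7: prey: 34+6-10=30; pred: 16+5-4=17
Step 8: prey: 30+6-10=26; pred: 17+5-5=17
Step 9: prey: 26+5-8=23; pred: 17+4-5=16
Step 10: prey: 23+4-7=20; pred: 16+3-4=15
Step 11: prey: 20+4-6=18; pred: 15+3-4=14
Step 12: prey: 18+3-5=16; pred: 14+2-4=12
Step 13: prey: 16+3-3=16; pred: 12+1-3=10
Step 14: prey: 16+3-3=16; pred: 10+1-3=8
Step 15: prey: 16+3-2=17; pred: 8+1-2=7
No extinction within 15 steps

Answer: 16 both-alive 17 7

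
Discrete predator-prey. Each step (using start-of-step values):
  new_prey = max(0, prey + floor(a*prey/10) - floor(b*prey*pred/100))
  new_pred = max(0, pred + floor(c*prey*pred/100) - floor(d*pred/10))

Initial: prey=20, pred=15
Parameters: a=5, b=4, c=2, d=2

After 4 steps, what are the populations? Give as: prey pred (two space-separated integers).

Step 1: prey: 20+10-12=18; pred: 15+6-3=18
Step 2: prey: 18+9-12=15; pred: 18+6-3=21
Step 3: prey: 15+7-12=10; pred: 21+6-4=23
Step 4: prey: 10+5-9=6; pred: 23+4-4=23

Answer: 6 23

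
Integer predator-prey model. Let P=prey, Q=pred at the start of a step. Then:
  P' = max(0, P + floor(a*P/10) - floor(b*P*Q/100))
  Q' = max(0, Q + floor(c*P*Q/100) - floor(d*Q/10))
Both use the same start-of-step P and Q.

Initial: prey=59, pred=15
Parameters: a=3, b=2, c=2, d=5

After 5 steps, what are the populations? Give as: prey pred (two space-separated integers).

Answer: 0 30

Derivation:
Step 1: prey: 59+17-17=59; pred: 15+17-7=25
Step 2: prey: 59+17-29=47; pred: 25+29-12=42
Step 3: prey: 47+14-39=22; pred: 42+39-21=60
Step 4: prey: 22+6-26=2; pred: 60+26-30=56
Step 5: prey: 2+0-2=0; pred: 56+2-28=30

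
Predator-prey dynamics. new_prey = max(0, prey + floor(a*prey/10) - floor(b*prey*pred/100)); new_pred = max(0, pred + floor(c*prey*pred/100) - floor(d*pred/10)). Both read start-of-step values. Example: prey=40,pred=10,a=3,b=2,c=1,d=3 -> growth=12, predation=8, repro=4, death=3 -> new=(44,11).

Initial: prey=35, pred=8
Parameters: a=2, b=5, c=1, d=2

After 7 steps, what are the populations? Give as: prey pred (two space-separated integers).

Step 1: prey: 35+7-14=28; pred: 8+2-1=9
Step 2: prey: 28+5-12=21; pred: 9+2-1=10
Step 3: prey: 21+4-10=15; pred: 10+2-2=10
Step 4: prey: 15+3-7=11; pred: 10+1-2=9
Step 5: prey: 11+2-4=9; pred: 9+0-1=8
Step 6: prey: 9+1-3=7; pred: 8+0-1=7
Step 7: prey: 7+1-2=6; pred: 7+0-1=6

Answer: 6 6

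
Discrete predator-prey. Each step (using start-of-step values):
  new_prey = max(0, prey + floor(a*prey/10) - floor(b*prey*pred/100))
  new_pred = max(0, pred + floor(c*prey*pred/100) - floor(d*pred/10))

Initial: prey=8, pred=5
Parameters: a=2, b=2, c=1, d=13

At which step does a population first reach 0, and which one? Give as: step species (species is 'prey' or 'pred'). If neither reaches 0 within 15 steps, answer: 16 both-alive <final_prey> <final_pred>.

Answer: 1 pred

Derivation:
Step 1: prey: 8+1-0=9; pred: 5+0-6=0
First extinction: pred at step 1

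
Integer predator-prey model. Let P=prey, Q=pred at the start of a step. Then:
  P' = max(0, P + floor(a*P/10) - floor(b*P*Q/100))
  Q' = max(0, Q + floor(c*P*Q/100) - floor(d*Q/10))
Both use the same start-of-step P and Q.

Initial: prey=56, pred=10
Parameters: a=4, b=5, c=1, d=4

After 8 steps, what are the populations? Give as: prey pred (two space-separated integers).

Step 1: prey: 56+22-28=50; pred: 10+5-4=11
Step 2: prey: 50+20-27=43; pred: 11+5-4=12
Step 3: prey: 43+17-25=35; pred: 12+5-4=13
Step 4: prey: 35+14-22=27; pred: 13+4-5=12
Step 5: prey: 27+10-16=21; pred: 12+3-4=11
Step 6: prey: 21+8-11=18; pred: 11+2-4=9
Step 7: prey: 18+7-8=17; pred: 9+1-3=7
Step 8: prey: 17+6-5=18; pred: 7+1-2=6

Answer: 18 6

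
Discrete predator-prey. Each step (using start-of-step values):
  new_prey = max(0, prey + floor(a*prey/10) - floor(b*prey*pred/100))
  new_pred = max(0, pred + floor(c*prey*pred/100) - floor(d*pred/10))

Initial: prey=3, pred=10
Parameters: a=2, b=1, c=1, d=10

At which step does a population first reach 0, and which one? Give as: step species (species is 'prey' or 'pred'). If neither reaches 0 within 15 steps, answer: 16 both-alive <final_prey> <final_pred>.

Step 1: prey: 3+0-0=3; pred: 10+0-10=0
First extinction: pred at step 1

Answer: 1 pred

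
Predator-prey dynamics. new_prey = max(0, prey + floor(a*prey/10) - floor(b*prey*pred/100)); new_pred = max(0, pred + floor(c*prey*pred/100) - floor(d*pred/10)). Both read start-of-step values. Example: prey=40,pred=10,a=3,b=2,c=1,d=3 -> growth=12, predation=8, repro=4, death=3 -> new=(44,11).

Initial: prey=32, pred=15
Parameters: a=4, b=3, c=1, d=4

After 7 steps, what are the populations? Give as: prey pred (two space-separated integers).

Answer: 53 10

Derivation:
Step 1: prey: 32+12-14=30; pred: 15+4-6=13
Step 2: prey: 30+12-11=31; pred: 13+3-5=11
Step 3: prey: 31+12-10=33; pred: 11+3-4=10
Step 4: prey: 33+13-9=37; pred: 10+3-4=9
Step 5: prey: 37+14-9=42; pred: 9+3-3=9
Step 6: prey: 42+16-11=47; pred: 9+3-3=9
Step 7: prey: 47+18-12=53; pred: 9+4-3=10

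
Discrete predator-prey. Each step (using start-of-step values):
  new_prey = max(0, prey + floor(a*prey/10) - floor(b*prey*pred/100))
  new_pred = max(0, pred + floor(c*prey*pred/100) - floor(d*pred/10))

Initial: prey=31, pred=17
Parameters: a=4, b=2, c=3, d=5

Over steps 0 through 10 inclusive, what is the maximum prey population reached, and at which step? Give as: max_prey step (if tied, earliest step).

Step 1: prey: 31+12-10=33; pred: 17+15-8=24
Step 2: prey: 33+13-15=31; pred: 24+23-12=35
Step 3: prey: 31+12-21=22; pred: 35+32-17=50
Step 4: prey: 22+8-22=8; pred: 50+33-25=58
Step 5: prey: 8+3-9=2; pred: 58+13-29=42
Step 6: prey: 2+0-1=1; pred: 42+2-21=23
Step 7: prey: 1+0-0=1; pred: 23+0-11=12
Step 8: prey: 1+0-0=1; pred: 12+0-6=6
Step 9: prey: 1+0-0=1; pred: 6+0-3=3
Step 10: prey: 1+0-0=1; pred: 3+0-1=2
Max prey = 33 at step 1

Answer: 33 1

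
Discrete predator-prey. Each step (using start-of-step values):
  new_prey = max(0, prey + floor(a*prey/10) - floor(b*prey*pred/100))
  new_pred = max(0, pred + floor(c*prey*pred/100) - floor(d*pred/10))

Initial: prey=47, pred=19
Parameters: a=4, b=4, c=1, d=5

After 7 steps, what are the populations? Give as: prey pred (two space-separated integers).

Step 1: prey: 47+18-35=30; pred: 19+8-9=18
Step 2: prey: 30+12-21=21; pred: 18+5-9=14
Step 3: prey: 21+8-11=18; pred: 14+2-7=9
Step 4: prey: 18+7-6=19; pred: 9+1-4=6
Step 5: prey: 19+7-4=22; pred: 6+1-3=4
Step 6: prey: 22+8-3=27; pred: 4+0-2=2
Step 7: prey: 27+10-2=35; pred: 2+0-1=1

Answer: 35 1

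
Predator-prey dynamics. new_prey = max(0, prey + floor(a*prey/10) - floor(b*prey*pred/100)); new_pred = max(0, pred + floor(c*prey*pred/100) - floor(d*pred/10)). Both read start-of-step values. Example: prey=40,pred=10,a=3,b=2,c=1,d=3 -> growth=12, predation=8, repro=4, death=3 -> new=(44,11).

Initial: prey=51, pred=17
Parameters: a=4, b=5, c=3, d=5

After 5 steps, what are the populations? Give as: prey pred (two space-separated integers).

Answer: 0 6

Derivation:
Step 1: prey: 51+20-43=28; pred: 17+26-8=35
Step 2: prey: 28+11-49=0; pred: 35+29-17=47
Step 3: prey: 0+0-0=0; pred: 47+0-23=24
Step 4: prey: 0+0-0=0; pred: 24+0-12=12
Step 5: prey: 0+0-0=0; pred: 12+0-6=6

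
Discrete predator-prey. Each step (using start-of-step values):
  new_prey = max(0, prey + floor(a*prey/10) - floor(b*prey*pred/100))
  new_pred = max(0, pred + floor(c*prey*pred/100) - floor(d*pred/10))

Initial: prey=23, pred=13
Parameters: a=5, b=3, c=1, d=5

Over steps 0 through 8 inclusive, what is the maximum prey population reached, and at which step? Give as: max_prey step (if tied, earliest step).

Step 1: prey: 23+11-8=26; pred: 13+2-6=9
Step 2: prey: 26+13-7=32; pred: 9+2-4=7
Step 3: prey: 32+16-6=42; pred: 7+2-3=6
Step 4: prey: 42+21-7=56; pred: 6+2-3=5
Step 5: prey: 56+28-8=76; pred: 5+2-2=5
Step 6: prey: 76+38-11=103; pred: 5+3-2=6
Step 7: prey: 103+51-18=136; pred: 6+6-3=9
Step 8: prey: 136+68-36=168; pred: 9+12-4=17
Max prey = 168 at step 8

Answer: 168 8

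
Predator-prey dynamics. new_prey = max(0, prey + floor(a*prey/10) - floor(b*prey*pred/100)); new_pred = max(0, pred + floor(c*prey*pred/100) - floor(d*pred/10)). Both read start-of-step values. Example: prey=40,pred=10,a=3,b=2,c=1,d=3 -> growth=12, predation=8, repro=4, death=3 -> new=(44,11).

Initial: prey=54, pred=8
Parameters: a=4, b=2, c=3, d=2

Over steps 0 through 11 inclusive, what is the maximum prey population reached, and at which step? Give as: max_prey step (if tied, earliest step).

Step 1: prey: 54+21-8=67; pred: 8+12-1=19
Step 2: prey: 67+26-25=68; pred: 19+38-3=54
Step 3: prey: 68+27-73=22; pred: 54+110-10=154
Step 4: prey: 22+8-67=0; pred: 154+101-30=225
Step 5: prey: 0+0-0=0; pred: 225+0-45=180
Step 6: prey: 0+0-0=0; pred: 180+0-36=144
Step 7: prey: 0+0-0=0; pred: 144+0-28=116
Step 8: prey: 0+0-0=0; pred: 116+0-23=93
Step 9: prey: 0+0-0=0; pred: 93+0-18=75
Step 10: prey: 0+0-0=0; pred: 75+0-15=60
Step 11: prey: 0+0-0=0; pred: 60+0-12=48
Max prey = 68 at step 2

Answer: 68 2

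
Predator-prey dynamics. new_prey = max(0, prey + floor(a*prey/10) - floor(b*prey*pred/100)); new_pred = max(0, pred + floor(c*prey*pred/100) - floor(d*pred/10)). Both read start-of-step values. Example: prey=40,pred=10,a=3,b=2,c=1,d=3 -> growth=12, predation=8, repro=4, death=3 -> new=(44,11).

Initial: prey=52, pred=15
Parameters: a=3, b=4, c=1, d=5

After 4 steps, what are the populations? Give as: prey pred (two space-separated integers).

Answer: 17 6

Derivation:
Step 1: prey: 52+15-31=36; pred: 15+7-7=15
Step 2: prey: 36+10-21=25; pred: 15+5-7=13
Step 3: prey: 25+7-13=19; pred: 13+3-6=10
Step 4: prey: 19+5-7=17; pred: 10+1-5=6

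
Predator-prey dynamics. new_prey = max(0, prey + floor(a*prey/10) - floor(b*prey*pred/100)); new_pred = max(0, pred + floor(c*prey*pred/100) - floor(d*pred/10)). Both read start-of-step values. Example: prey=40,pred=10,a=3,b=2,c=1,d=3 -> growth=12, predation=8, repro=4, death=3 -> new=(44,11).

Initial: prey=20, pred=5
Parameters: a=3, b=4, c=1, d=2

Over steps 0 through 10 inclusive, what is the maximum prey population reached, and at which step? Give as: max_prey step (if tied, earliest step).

Step 1: prey: 20+6-4=22; pred: 5+1-1=5
Step 2: prey: 22+6-4=24; pred: 5+1-1=5
Step 3: prey: 24+7-4=27; pred: 5+1-1=5
Step 4: prey: 27+8-5=30; pred: 5+1-1=5
Step 5: prey: 30+9-6=33; pred: 5+1-1=5
Step 6: prey: 33+9-6=36; pred: 5+1-1=5
Step 7: prey: 36+10-7=39; pred: 5+1-1=5
Step 8: prey: 39+11-7=43; pred: 5+1-1=5
Step 9: prey: 43+12-8=47; pred: 5+2-1=6
Step 10: prey: 47+14-11=50; pred: 6+2-1=7
Max prey = 50 at step 10

Answer: 50 10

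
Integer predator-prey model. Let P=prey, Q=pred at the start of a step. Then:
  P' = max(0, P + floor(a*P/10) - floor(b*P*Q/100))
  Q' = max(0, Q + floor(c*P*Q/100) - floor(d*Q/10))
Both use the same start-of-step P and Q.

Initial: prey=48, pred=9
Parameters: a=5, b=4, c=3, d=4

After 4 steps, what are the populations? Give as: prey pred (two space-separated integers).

Step 1: prey: 48+24-17=55; pred: 9+12-3=18
Step 2: prey: 55+27-39=43; pred: 18+29-7=40
Step 3: prey: 43+21-68=0; pred: 40+51-16=75
Step 4: prey: 0+0-0=0; pred: 75+0-30=45

Answer: 0 45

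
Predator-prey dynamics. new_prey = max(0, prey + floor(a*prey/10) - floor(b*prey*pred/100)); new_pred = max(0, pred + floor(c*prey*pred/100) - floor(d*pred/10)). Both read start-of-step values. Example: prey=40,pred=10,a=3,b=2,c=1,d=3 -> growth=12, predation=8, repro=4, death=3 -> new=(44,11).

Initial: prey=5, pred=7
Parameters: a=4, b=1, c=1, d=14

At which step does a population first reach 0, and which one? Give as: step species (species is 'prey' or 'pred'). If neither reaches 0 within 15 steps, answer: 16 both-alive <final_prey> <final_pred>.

Answer: 1 pred

Derivation:
Step 1: prey: 5+2-0=7; pred: 7+0-9=0
First extinction: pred at step 1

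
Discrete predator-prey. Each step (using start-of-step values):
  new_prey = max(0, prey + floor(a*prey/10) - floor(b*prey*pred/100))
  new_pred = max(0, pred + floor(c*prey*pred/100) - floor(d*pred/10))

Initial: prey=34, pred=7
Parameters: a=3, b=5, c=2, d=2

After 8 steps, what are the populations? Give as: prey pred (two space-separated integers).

Step 1: prey: 34+10-11=33; pred: 7+4-1=10
Step 2: prey: 33+9-16=26; pred: 10+6-2=14
Step 3: prey: 26+7-18=15; pred: 14+7-2=19
Step 4: prey: 15+4-14=5; pred: 19+5-3=21
Step 5: prey: 5+1-5=1; pred: 21+2-4=19
Step 6: prey: 1+0-0=1; pred: 19+0-3=16
Step 7: prey: 1+0-0=1; pred: 16+0-3=13
Step 8: prey: 1+0-0=1; pred: 13+0-2=11

Answer: 1 11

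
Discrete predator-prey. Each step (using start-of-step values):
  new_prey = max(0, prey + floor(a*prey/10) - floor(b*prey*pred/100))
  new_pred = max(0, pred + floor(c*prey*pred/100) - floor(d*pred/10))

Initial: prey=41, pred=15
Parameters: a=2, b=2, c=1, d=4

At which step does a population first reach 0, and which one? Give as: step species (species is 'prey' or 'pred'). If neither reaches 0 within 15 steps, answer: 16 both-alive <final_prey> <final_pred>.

Answer: 16 both-alive 45 8

Derivation:
Step 1: prey: 41+8-12=37; pred: 15+6-6=15
Step 2: prey: 37+7-11=33; pred: 15+5-6=14
Step 3: prey: 33+6-9=30; pred: 14+4-5=13
Step 4: prey: 30+6-7=29; pred: 13+3-5=11
Step 5: prey: 29+5-6=28; pred: 11+3-4=10
Step 6: prey: 28+5-5=28; pred: 10+2-4=8
Step 7: prey: 28+5-4=29; pred: 8+2-3=7
Step 8: prey: 29+5-4=30; pred: 7+2-2=7
Step 9: prey: 30+6-4=32; pred: 7+2-2=7
Step 10: prey: 32+6-4=34; pred: 7+2-2=7
Step 11: prey: 34+6-4=36; pred: 7+2-2=7
Step 12: prey: 36+7-5=38; pred: 7+2-2=7
Step 13: prey: 38+7-5=40; pred: 7+2-2=7
Step 14: prey: 40+8-5=43; pred: 7+2-2=7
Step 15: prey: 43+8-6=45; pred: 7+3-2=8
No extinction within 15 steps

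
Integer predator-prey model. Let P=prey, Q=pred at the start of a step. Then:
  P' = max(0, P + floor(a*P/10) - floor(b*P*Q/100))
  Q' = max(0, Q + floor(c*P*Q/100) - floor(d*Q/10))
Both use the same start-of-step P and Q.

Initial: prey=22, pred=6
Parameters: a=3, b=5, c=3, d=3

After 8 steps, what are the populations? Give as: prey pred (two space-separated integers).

Step 1: prey: 22+6-6=22; pred: 6+3-1=8
Step 2: prey: 22+6-8=20; pred: 8+5-2=11
Step 3: prey: 20+6-11=15; pred: 11+6-3=14
Step 4: prey: 15+4-10=9; pred: 14+6-4=16
Step 5: prey: 9+2-7=4; pred: 16+4-4=16
Step 6: prey: 4+1-3=2; pred: 16+1-4=13
Step 7: prey: 2+0-1=1; pred: 13+0-3=10
Step 8: prey: 1+0-0=1; pred: 10+0-3=7

Answer: 1 7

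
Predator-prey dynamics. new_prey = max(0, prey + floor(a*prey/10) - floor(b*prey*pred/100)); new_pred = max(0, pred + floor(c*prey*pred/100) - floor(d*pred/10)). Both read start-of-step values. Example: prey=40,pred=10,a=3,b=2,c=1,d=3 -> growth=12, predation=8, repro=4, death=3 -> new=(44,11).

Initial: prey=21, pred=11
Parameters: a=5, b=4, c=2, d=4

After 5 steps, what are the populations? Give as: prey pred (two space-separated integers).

Answer: 25 16

Derivation:
Step 1: prey: 21+10-9=22; pred: 11+4-4=11
Step 2: prey: 22+11-9=24; pred: 11+4-4=11
Step 3: prey: 24+12-10=26; pred: 11+5-4=12
Step 4: prey: 26+13-12=27; pred: 12+6-4=14
Step 5: prey: 27+13-15=25; pred: 14+7-5=16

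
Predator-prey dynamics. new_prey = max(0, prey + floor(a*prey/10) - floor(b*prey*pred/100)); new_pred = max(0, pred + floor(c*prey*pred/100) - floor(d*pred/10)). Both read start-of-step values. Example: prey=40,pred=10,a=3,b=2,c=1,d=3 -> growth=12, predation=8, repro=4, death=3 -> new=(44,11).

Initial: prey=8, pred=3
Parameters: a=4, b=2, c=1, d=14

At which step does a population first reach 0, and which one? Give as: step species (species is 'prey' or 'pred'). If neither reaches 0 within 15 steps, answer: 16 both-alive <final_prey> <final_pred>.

Step 1: prey: 8+3-0=11; pred: 3+0-4=0
First extinction: pred at step 1

Answer: 1 pred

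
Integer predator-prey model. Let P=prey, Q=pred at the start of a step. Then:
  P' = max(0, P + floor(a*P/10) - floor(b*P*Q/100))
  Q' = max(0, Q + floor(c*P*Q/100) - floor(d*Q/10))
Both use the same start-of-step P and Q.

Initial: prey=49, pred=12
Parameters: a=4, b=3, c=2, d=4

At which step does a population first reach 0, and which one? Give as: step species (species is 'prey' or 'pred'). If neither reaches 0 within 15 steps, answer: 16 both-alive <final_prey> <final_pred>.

Step 1: prey: 49+19-17=51; pred: 12+11-4=19
Step 2: prey: 51+20-29=42; pred: 19+19-7=31
Step 3: prey: 42+16-39=19; pred: 31+26-12=45
Step 4: prey: 19+7-25=1; pred: 45+17-18=44
Step 5: prey: 1+0-1=0; pred: 44+0-17=27
First extinction: prey at step 5

Answer: 5 prey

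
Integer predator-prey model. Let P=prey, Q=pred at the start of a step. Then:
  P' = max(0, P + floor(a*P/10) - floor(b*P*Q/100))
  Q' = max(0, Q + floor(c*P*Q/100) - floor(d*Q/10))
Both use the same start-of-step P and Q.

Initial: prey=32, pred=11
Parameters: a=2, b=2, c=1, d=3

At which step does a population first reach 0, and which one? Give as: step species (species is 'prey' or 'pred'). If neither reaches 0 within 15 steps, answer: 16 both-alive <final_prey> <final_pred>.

Step 1: prey: 32+6-7=31; pred: 11+3-3=11
Step 2: prey: 31+6-6=31; pred: 11+3-3=11
Steps 3-15: state stable at prey=31, pred=11 (no change)
No extinction within 15 steps

Answer: 16 both-alive 31 11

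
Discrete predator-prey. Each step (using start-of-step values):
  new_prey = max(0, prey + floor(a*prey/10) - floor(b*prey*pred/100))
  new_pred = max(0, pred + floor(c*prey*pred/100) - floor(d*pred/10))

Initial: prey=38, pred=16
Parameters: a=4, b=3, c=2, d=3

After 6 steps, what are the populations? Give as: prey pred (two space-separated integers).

Step 1: prey: 38+15-18=35; pred: 16+12-4=24
Step 2: prey: 35+14-25=24; pred: 24+16-7=33
Step 3: prey: 24+9-23=10; pred: 33+15-9=39
Step 4: prey: 10+4-11=3; pred: 39+7-11=35
Step 5: prey: 3+1-3=1; pred: 35+2-10=27
Step 6: prey: 1+0-0=1; pred: 27+0-8=19

Answer: 1 19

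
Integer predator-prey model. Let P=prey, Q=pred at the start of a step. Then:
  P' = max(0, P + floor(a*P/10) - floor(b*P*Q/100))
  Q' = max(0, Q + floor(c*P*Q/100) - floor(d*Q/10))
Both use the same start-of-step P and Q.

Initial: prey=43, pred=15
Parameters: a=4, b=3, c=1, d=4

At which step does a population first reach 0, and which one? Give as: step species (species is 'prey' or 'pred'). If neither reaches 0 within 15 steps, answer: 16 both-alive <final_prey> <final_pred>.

Answer: 16 both-alive 44 13

Derivation:
Step 1: prey: 43+17-19=41; pred: 15+6-6=15
Step 2: prey: 41+16-18=39; pred: 15+6-6=15
Step 3: prey: 39+15-17=37; pred: 15+5-6=14
Step 4: prey: 37+14-15=36; pred: 14+5-5=14
Step 5: prey: 36+14-15=35; pred: 14+5-5=14
Step 6: prey: 35+14-14=35; pred: 14+4-5=13
Step 7: prey: 35+14-13=36; pred: 13+4-5=12
Step 8: prey: 36+14-12=38; pred: 12+4-4=12
Step 9: prey: 38+15-13=40; pred: 12+4-4=12
Step 10: prey: 40+16-14=42; pred: 12+4-4=12
Step 11: prey: 42+16-15=43; pred: 12+5-4=13
Step 12: prey: 43+17-16=44; pred: 13+5-5=13
Step 13: prey: 44+17-17=44; pred: 13+5-5=13
Steps 14-15: state stable at prey=44, pred=13 (no change)
No extinction within 15 steps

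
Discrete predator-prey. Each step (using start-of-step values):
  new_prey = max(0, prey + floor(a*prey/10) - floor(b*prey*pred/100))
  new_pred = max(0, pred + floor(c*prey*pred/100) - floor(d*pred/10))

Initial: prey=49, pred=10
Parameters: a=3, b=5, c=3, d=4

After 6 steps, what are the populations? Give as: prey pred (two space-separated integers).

Step 1: prey: 49+14-24=39; pred: 10+14-4=20
Step 2: prey: 39+11-39=11; pred: 20+23-8=35
Step 3: prey: 11+3-19=0; pred: 35+11-14=32
Step 4: prey: 0+0-0=0; pred: 32+0-12=20
Step 5: prey: 0+0-0=0; pred: 20+0-8=12
Step 6: prey: 0+0-0=0; pred: 12+0-4=8

Answer: 0 8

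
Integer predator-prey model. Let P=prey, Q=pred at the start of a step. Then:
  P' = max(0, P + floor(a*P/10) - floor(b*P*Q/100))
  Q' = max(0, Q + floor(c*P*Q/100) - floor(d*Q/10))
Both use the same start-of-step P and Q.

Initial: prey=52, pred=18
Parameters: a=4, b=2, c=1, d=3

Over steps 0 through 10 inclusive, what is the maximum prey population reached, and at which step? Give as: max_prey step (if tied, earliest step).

Answer: 54 1

Derivation:
Step 1: prey: 52+20-18=54; pred: 18+9-5=22
Step 2: prey: 54+21-23=52; pred: 22+11-6=27
Step 3: prey: 52+20-28=44; pred: 27+14-8=33
Step 4: prey: 44+17-29=32; pred: 33+14-9=38
Step 5: prey: 32+12-24=20; pred: 38+12-11=39
Step 6: prey: 20+8-15=13; pred: 39+7-11=35
Step 7: prey: 13+5-9=9; pred: 35+4-10=29
Step 8: prey: 9+3-5=7; pred: 29+2-8=23
Step 9: prey: 7+2-3=6; pred: 23+1-6=18
Step 10: prey: 6+2-2=6; pred: 18+1-5=14
Max prey = 54 at step 1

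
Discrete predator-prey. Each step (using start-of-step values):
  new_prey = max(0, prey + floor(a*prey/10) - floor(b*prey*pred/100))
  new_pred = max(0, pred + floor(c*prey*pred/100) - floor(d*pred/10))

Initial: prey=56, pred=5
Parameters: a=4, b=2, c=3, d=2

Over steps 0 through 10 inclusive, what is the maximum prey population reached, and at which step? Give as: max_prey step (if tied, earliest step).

Answer: 85 2

Derivation:
Step 1: prey: 56+22-5=73; pred: 5+8-1=12
Step 2: prey: 73+29-17=85; pred: 12+26-2=36
Step 3: prey: 85+34-61=58; pred: 36+91-7=120
Step 4: prey: 58+23-139=0; pred: 120+208-24=304
Step 5: prey: 0+0-0=0; pred: 304+0-60=244
Step 6: prey: 0+0-0=0; pred: 244+0-48=196
Step 7: prey: 0+0-0=0; pred: 196+0-39=157
Step 8: prey: 0+0-0=0; pred: 157+0-31=126
Step 9: prey: 0+0-0=0; pred: 126+0-25=101
Step 10: prey: 0+0-0=0; pred: 101+0-20=81
Max prey = 85 at step 2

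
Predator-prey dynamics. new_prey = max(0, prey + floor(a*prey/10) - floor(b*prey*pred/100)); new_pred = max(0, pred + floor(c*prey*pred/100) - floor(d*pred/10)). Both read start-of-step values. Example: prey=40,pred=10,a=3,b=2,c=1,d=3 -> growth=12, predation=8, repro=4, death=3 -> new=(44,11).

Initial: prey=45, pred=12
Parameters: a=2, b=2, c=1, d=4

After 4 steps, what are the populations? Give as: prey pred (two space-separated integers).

Answer: 36 13

Derivation:
Step 1: prey: 45+9-10=44; pred: 12+5-4=13
Step 2: prey: 44+8-11=41; pred: 13+5-5=13
Step 3: prey: 41+8-10=39; pred: 13+5-5=13
Step 4: prey: 39+7-10=36; pred: 13+5-5=13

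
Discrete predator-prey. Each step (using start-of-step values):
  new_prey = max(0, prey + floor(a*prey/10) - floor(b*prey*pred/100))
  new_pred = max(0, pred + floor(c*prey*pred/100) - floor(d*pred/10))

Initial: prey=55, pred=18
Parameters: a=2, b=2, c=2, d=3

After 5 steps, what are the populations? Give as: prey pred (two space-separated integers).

Answer: 0 36

Derivation:
Step 1: prey: 55+11-19=47; pred: 18+19-5=32
Step 2: prey: 47+9-30=26; pred: 32+30-9=53
Step 3: prey: 26+5-27=4; pred: 53+27-15=65
Step 4: prey: 4+0-5=0; pred: 65+5-19=51
Step 5: prey: 0+0-0=0; pred: 51+0-15=36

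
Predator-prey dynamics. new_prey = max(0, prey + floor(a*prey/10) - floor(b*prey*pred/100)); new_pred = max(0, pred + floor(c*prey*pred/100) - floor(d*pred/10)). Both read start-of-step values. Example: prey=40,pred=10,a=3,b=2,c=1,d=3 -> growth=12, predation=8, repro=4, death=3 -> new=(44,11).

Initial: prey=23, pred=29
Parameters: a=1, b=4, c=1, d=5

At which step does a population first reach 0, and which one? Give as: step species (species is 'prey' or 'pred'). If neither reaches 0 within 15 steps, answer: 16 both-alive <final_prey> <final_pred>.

Step 1: prey: 23+2-26=0; pred: 29+6-14=21
First extinction: prey at step 1

Answer: 1 prey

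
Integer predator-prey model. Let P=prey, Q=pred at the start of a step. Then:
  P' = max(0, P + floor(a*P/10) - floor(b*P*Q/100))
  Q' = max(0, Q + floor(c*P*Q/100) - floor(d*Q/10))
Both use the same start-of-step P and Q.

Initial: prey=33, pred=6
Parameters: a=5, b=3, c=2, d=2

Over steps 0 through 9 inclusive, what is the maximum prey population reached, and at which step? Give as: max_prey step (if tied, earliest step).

Answer: 61 3

Derivation:
Step 1: prey: 33+16-5=44; pred: 6+3-1=8
Step 2: prey: 44+22-10=56; pred: 8+7-1=14
Step 3: prey: 56+28-23=61; pred: 14+15-2=27
Step 4: prey: 61+30-49=42; pred: 27+32-5=54
Step 5: prey: 42+21-68=0; pred: 54+45-10=89
Step 6: prey: 0+0-0=0; pred: 89+0-17=72
Step 7: prey: 0+0-0=0; pred: 72+0-14=58
Step 8: prey: 0+0-0=0; pred: 58+0-11=47
Step 9: prey: 0+0-0=0; pred: 47+0-9=38
Max prey = 61 at step 3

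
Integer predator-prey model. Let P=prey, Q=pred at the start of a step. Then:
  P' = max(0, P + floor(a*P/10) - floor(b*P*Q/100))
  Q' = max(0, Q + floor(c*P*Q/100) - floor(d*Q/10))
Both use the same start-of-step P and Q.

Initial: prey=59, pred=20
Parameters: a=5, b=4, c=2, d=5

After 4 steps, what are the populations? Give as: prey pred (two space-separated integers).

Step 1: prey: 59+29-47=41; pred: 20+23-10=33
Step 2: prey: 41+20-54=7; pred: 33+27-16=44
Step 3: prey: 7+3-12=0; pred: 44+6-22=28
Step 4: prey: 0+0-0=0; pred: 28+0-14=14

Answer: 0 14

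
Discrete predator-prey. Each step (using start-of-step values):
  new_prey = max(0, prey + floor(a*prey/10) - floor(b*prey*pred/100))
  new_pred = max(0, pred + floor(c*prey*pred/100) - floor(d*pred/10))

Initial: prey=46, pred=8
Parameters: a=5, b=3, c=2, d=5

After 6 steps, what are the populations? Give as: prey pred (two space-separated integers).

Step 1: prey: 46+23-11=58; pred: 8+7-4=11
Step 2: prey: 58+29-19=68; pred: 11+12-5=18
Step 3: prey: 68+34-36=66; pred: 18+24-9=33
Step 4: prey: 66+33-65=34; pred: 33+43-16=60
Step 5: prey: 34+17-61=0; pred: 60+40-30=70
Step 6: prey: 0+0-0=0; pred: 70+0-35=35

Answer: 0 35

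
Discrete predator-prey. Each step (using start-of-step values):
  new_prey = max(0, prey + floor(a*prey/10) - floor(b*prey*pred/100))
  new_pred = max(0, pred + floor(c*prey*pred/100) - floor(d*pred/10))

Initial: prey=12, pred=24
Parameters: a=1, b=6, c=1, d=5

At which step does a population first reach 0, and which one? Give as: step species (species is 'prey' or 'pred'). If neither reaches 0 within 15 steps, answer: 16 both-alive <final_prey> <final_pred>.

Answer: 1 prey

Derivation:
Step 1: prey: 12+1-17=0; pred: 24+2-12=14
First extinction: prey at step 1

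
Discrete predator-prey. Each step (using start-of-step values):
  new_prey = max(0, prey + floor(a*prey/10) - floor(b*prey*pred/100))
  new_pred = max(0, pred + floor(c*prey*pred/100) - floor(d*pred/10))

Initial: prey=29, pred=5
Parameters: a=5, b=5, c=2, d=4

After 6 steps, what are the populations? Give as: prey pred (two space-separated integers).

Step 1: prey: 29+14-7=36; pred: 5+2-2=5
Step 2: prey: 36+18-9=45; pred: 5+3-2=6
Step 3: prey: 45+22-13=54; pred: 6+5-2=9
Step 4: prey: 54+27-24=57; pred: 9+9-3=15
Step 5: prey: 57+28-42=43; pred: 15+17-6=26
Step 6: prey: 43+21-55=9; pred: 26+22-10=38

Answer: 9 38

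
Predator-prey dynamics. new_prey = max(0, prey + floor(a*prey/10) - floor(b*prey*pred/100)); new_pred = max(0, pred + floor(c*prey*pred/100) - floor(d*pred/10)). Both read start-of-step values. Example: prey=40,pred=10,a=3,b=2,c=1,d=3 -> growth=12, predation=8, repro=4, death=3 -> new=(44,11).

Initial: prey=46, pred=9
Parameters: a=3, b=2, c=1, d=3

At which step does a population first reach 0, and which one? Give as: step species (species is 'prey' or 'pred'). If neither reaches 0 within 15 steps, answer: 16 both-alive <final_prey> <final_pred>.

Answer: 16 both-alive 10 5

Derivation:
Step 1: prey: 46+13-8=51; pred: 9+4-2=11
Step 2: prey: 51+15-11=55; pred: 11+5-3=13
Step 3: prey: 55+16-14=57; pred: 13+7-3=17
Step 4: prey: 57+17-19=55; pred: 17+9-5=21
Step 5: prey: 55+16-23=48; pred: 21+11-6=26
Step 6: prey: 48+14-24=38; pred: 26+12-7=31
Step 7: prey: 38+11-23=26; pred: 31+11-9=33
Step 8: prey: 26+7-17=16; pred: 33+8-9=32
Step 9: prey: 16+4-10=10; pred: 32+5-9=28
Step 10: prey: 10+3-5=8; pred: 28+2-8=22
Step 11: prey: 8+2-3=7; pred: 22+1-6=17
Step 12: prey: 7+2-2=7; pred: 17+1-5=13
Step 13: prey: 7+2-1=8; pred: 13+0-3=10
Step 14: prey: 8+2-1=9; pred: 10+0-3=7
Step 15: prey: 9+2-1=10; pred: 7+0-2=5
No extinction within 15 steps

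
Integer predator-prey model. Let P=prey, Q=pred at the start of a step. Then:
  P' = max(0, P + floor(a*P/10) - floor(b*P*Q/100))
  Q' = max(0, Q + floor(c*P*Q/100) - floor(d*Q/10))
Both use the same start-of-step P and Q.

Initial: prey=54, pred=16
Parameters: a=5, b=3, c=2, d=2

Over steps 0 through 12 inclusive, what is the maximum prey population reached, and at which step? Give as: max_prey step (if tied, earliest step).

Step 1: prey: 54+27-25=56; pred: 16+17-3=30
Step 2: prey: 56+28-50=34; pred: 30+33-6=57
Step 3: prey: 34+17-58=0; pred: 57+38-11=84
Step 4: prey: 0+0-0=0; pred: 84+0-16=68
Step 5: prey: 0+0-0=0; pred: 68+0-13=55
Step 6: prey: 0+0-0=0; pred: 55+0-11=44
Step 7: prey: 0+0-0=0; pred: 44+0-8=36
Step 8: prey: 0+0-0=0; pred: 36+0-7=29
Step 9: prey: 0+0-0=0; pred: 29+0-5=24
Step 10: prey: 0+0-0=0; pred: 24+0-4=20
Step 11: prey: 0+0-0=0; pred: 20+0-4=16
Step 12: prey: 0+0-0=0; pred: 16+0-3=13
Max prey = 56 at step 1

Answer: 56 1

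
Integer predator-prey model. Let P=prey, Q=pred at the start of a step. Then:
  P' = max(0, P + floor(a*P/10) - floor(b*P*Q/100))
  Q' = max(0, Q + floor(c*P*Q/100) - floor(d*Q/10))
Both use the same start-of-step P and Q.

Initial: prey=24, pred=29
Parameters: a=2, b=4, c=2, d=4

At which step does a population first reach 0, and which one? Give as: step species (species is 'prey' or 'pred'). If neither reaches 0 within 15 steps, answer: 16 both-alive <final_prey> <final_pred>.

Answer: 2 prey

Derivation:
Step 1: prey: 24+4-27=1; pred: 29+13-11=31
Step 2: prey: 1+0-1=0; pred: 31+0-12=19
First extinction: prey at step 2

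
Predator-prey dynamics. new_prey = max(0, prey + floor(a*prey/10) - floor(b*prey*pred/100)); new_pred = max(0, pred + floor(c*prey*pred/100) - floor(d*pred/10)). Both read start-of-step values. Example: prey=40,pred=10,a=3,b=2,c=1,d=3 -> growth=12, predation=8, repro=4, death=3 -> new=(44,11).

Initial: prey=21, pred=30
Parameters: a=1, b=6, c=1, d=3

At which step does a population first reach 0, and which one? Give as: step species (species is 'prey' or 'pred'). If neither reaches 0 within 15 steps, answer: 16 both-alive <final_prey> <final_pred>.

Answer: 1 prey

Derivation:
Step 1: prey: 21+2-37=0; pred: 30+6-9=27
First extinction: prey at step 1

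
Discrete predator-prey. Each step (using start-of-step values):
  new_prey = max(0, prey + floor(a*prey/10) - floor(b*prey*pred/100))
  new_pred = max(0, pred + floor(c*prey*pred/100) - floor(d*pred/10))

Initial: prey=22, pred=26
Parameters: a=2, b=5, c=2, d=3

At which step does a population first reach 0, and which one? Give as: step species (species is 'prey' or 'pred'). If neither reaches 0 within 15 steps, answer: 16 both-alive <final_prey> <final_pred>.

Answer: 1 prey

Derivation:
Step 1: prey: 22+4-28=0; pred: 26+11-7=30
First extinction: prey at step 1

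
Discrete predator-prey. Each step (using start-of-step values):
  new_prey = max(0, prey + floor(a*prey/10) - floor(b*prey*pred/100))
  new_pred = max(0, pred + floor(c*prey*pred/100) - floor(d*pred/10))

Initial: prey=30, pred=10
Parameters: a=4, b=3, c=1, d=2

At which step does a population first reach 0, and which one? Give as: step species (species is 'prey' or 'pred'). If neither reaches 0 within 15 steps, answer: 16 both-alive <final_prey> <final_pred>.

Answer: 16 both-alive 7 8

Derivation:
Step 1: prey: 30+12-9=33; pred: 10+3-2=11
Step 2: prey: 33+13-10=36; pred: 11+3-2=12
Step 3: prey: 36+14-12=38; pred: 12+4-2=14
Step 4: prey: 38+15-15=38; pred: 14+5-2=17
Step 5: prey: 38+15-19=34; pred: 17+6-3=20
Step 6: prey: 34+13-20=27; pred: 20+6-4=22
Step 7: prey: 27+10-17=20; pred: 22+5-4=23
Step 8: prey: 20+8-13=15; pred: 23+4-4=23
Step 9: prey: 15+6-10=11; pred: 23+3-4=22
Step 10: prey: 11+4-7=8; pred: 22+2-4=20
Step 11: prey: 8+3-4=7; pred: 20+1-4=17
Step 12: prey: 7+2-3=6; pred: 17+1-3=15
Step 13: prey: 6+2-2=6; pred: 15+0-3=12
Step 14: prey: 6+2-2=6; pred: 12+0-2=10
Step 15: prey: 6+2-1=7; pred: 10+0-2=8
No extinction within 15 steps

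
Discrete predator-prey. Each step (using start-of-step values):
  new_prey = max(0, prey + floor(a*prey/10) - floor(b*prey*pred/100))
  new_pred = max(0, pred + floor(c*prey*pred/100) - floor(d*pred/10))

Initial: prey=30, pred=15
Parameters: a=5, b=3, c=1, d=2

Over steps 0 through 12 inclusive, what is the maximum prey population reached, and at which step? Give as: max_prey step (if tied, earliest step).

Step 1: prey: 30+15-13=32; pred: 15+4-3=16
Step 2: prey: 32+16-15=33; pred: 16+5-3=18
Step 3: prey: 33+16-17=32; pred: 18+5-3=20
Step 4: prey: 32+16-19=29; pred: 20+6-4=22
Step 5: prey: 29+14-19=24; pred: 22+6-4=24
Step 6: prey: 24+12-17=19; pred: 24+5-4=25
Step 7: prey: 19+9-14=14; pred: 25+4-5=24
Step 8: prey: 14+7-10=11; pred: 24+3-4=23
Step 9: prey: 11+5-7=9; pred: 23+2-4=21
Step 10: prey: 9+4-5=8; pred: 21+1-4=18
Step 11: prey: 8+4-4=8; pred: 18+1-3=16
Step 12: prey: 8+4-3=9; pred: 16+1-3=14
Max prey = 33 at step 2

Answer: 33 2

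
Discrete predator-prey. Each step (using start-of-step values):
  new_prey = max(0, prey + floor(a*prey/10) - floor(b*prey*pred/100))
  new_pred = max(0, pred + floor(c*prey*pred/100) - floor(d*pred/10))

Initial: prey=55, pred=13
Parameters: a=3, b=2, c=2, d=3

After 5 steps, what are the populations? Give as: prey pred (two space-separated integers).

Answer: 0 56

Derivation:
Step 1: prey: 55+16-14=57; pred: 13+14-3=24
Step 2: prey: 57+17-27=47; pred: 24+27-7=44
Step 3: prey: 47+14-41=20; pred: 44+41-13=72
Step 4: prey: 20+6-28=0; pred: 72+28-21=79
Step 5: prey: 0+0-0=0; pred: 79+0-23=56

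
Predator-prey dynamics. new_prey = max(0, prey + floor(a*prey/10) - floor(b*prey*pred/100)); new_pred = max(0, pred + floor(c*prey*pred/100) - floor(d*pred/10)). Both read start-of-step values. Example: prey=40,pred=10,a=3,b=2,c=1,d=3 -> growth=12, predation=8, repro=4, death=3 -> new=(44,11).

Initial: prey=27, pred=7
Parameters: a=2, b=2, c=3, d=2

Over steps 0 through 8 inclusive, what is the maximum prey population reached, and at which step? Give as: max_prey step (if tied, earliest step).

Step 1: prey: 27+5-3=29; pred: 7+5-1=11
Step 2: prey: 29+5-6=28; pred: 11+9-2=18
Step 3: prey: 28+5-10=23; pred: 18+15-3=30
Step 4: prey: 23+4-13=14; pred: 30+20-6=44
Step 5: prey: 14+2-12=4; pred: 44+18-8=54
Step 6: prey: 4+0-4=0; pred: 54+6-10=50
Step 7: prey: 0+0-0=0; pred: 50+0-10=40
Step 8: prey: 0+0-0=0; pred: 40+0-8=32
Max prey = 29 at step 1

Answer: 29 1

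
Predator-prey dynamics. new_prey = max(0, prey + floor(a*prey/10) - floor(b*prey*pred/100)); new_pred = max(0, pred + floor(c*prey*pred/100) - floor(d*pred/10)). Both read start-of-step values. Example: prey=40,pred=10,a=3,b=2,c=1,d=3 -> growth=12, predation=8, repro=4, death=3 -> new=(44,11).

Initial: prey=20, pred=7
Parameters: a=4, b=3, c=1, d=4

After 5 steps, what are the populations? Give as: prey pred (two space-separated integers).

Step 1: prey: 20+8-4=24; pred: 7+1-2=6
Step 2: prey: 24+9-4=29; pred: 6+1-2=5
Step 3: prey: 29+11-4=36; pred: 5+1-2=4
Step 4: prey: 36+14-4=46; pred: 4+1-1=4
Step 5: prey: 46+18-5=59; pred: 4+1-1=4

Answer: 59 4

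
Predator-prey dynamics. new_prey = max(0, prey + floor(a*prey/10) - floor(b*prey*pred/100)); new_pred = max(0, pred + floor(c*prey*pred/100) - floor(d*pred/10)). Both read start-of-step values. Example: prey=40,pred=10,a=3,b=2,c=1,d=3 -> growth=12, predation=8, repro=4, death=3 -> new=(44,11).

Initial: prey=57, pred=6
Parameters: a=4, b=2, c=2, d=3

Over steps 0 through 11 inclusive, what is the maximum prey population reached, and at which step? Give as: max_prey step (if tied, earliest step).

Answer: 86 2

Derivation:
Step 1: prey: 57+22-6=73; pred: 6+6-1=11
Step 2: prey: 73+29-16=86; pred: 11+16-3=24
Step 3: prey: 86+34-41=79; pred: 24+41-7=58
Step 4: prey: 79+31-91=19; pred: 58+91-17=132
Step 5: prey: 19+7-50=0; pred: 132+50-39=143
Step 6: prey: 0+0-0=0; pred: 143+0-42=101
Step 7: prey: 0+0-0=0; pred: 101+0-30=71
Step 8: prey: 0+0-0=0; pred: 71+0-21=50
Step 9: prey: 0+0-0=0; pred: 50+0-15=35
Step 10: prey: 0+0-0=0; pred: 35+0-10=25
Step 11: prey: 0+0-0=0; pred: 25+0-7=18
Max prey = 86 at step 2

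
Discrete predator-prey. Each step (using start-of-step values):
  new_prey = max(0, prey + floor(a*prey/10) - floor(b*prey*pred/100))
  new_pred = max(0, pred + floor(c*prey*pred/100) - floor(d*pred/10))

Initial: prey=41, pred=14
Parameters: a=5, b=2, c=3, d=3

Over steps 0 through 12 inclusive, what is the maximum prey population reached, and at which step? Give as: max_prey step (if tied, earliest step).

Answer: 50 1

Derivation:
Step 1: prey: 41+20-11=50; pred: 14+17-4=27
Step 2: prey: 50+25-27=48; pred: 27+40-8=59
Step 3: prey: 48+24-56=16; pred: 59+84-17=126
Step 4: prey: 16+8-40=0; pred: 126+60-37=149
Step 5: prey: 0+0-0=0; pred: 149+0-44=105
Step 6: prey: 0+0-0=0; pred: 105+0-31=74
Step 7: prey: 0+0-0=0; pred: 74+0-22=52
Step 8: prey: 0+0-0=0; pred: 52+0-15=37
Step 9: prey: 0+0-0=0; pred: 37+0-11=26
Step 10: prey: 0+0-0=0; pred: 26+0-7=19
Step 11: prey: 0+0-0=0; pred: 19+0-5=14
Step 12: prey: 0+0-0=0; pred: 14+0-4=10
Max prey = 50 at step 1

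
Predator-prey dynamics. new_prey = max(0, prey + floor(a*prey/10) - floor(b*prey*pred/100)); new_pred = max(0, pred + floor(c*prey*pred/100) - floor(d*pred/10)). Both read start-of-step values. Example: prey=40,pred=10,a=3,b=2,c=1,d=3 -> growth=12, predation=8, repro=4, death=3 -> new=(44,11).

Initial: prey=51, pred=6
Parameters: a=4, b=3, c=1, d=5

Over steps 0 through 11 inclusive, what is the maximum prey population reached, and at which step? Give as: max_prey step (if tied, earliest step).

Answer: 120 5

Derivation:
Step 1: prey: 51+20-9=62; pred: 6+3-3=6
Step 2: prey: 62+24-11=75; pred: 6+3-3=6
Step 3: prey: 75+30-13=92; pred: 6+4-3=7
Step 4: prey: 92+36-19=109; pred: 7+6-3=10
Step 5: prey: 109+43-32=120; pred: 10+10-5=15
Step 6: prey: 120+48-54=114; pred: 15+18-7=26
Step 7: prey: 114+45-88=71; pred: 26+29-13=42
Step 8: prey: 71+28-89=10; pred: 42+29-21=50
Step 9: prey: 10+4-15=0; pred: 50+5-25=30
Step 10: prey: 0+0-0=0; pred: 30+0-15=15
Step 11: prey: 0+0-0=0; pred: 15+0-7=8
Max prey = 120 at step 5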